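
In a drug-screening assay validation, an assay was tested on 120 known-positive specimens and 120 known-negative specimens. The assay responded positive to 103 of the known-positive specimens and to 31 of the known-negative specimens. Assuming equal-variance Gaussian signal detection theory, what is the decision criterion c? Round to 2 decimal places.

H = 103/120 = 0.8583
FA = 31/120 = 0.2583
z(0.8583) = 1.0727, z(0.2583) = -0.6486
c = −½·[z(H) + z(FA)] = −0.5 × (1.0727 + (-0.6486)) = -0.21205

c = -0.21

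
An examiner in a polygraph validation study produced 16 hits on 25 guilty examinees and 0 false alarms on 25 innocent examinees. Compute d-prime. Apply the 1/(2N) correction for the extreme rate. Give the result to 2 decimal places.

The false-alarm rate is 0/25 = 0, so apply the 1/(2N) correction: FA → 1/(2·25) = 0.02000.
z(H) = z(0.64000) = 0.358
z(FA) = z(0.02000) = -2.054
d' = 0.358 − (-2.054) = 2.412

d-prime = 2.41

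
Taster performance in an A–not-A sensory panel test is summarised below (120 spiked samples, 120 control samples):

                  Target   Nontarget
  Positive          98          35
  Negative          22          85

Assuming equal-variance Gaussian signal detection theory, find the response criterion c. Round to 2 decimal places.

c = -0.18

H = 98/120 = 0.8167
FA = 35/120 = 0.2917
Φ⁻¹(H) = Φ⁻¹(0.8167) = 0.9029
Φ⁻¹(FA) = Φ⁻¹(0.2917) = -0.5484
c = −½·[z(H) + z(FA)] = −0.5 × (0.9029 + (-0.5484)) = -0.17725
c < 0: the taster has a liberal response bias.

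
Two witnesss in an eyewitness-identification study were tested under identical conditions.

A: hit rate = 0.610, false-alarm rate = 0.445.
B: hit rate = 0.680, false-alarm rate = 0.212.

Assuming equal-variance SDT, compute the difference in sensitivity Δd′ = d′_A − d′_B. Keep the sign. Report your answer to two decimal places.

A: z(0.610) = 0.279, z(0.445) = -0.138, d' = 0.417
B: z(0.680) = 0.468, z(0.212) = -0.800, d' = 1.268
Δd' = d'_A − d'_B = 0.417 − 1.268 = -0.851
B has the higher sensitivity.

Δd′ = -0.85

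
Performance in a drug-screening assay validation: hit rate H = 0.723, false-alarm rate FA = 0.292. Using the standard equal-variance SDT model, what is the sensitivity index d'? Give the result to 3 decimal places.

z(H) = z(0.723) = 0.5918
z(FA) = z(0.292) = -0.5476
d' = z(H) − z(FA) = 0.5918 − (-0.5476) = 1.1394

d' = 1.139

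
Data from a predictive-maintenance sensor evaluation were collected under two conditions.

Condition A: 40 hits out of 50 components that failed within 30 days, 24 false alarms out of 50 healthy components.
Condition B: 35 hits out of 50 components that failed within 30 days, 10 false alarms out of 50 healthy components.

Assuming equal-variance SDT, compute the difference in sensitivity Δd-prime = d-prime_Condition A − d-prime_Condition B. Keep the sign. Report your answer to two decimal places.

Condition A: z(0.8000) = 0.842, z(0.4800) = -0.050, d' = 0.892
Condition B: z(0.7000) = 0.524, z(0.2000) = -0.842, d' = 1.366
Δd' = d'_Condition A − d'_Condition B = 0.892 − 1.366 = -0.474
Condition B has the higher sensitivity.

Δd-prime = -0.47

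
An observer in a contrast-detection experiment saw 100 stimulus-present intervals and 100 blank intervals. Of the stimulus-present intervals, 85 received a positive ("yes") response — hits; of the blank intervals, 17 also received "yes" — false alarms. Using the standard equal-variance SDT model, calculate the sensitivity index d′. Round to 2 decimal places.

d′ = 1.99

H = 85/100 = 0.8500
FA = 17/100 = 0.1700
z(H) = z(0.8500) = 1.0364
z(FA) = z(0.1700) = -0.9542
d' = z(H) − z(FA) = 1.0364 − (-0.9542) = 1.9906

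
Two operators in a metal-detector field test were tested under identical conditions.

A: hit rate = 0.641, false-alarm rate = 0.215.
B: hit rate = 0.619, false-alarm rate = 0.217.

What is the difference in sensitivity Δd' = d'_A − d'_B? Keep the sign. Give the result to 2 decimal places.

A: z(0.641) = 0.361, z(0.215) = -0.789, d' = 1.150
B: z(0.619) = 0.303, z(0.217) = -0.782, d' = 1.085
Δd' = d'_A − d'_B = 1.150 − 1.085 = 0.065
A has the higher sensitivity.

Δd' = 0.07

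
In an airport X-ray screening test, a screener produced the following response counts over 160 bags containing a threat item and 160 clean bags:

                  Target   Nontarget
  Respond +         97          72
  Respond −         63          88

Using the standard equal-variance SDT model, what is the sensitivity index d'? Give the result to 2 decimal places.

d' = 0.40

H = 97/160 = 0.6062
FA = 72/160 = 0.4500
z(H) = z(0.6062) = 0.2694
z(FA) = z(0.4500) = -0.1257
d' = z(H) − z(FA) = 0.2694 − (-0.1257) = 0.3951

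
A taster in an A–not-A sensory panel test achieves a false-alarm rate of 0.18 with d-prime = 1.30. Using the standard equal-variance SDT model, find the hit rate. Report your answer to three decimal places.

z(false-alarm rate) = z(0.18) = -0.9154
z(H) = z(FA) + d' = -0.9154 + 1.30 = 0.3846
hit rate = Φ(0.3846) = 0.6497

hit rate = 0.650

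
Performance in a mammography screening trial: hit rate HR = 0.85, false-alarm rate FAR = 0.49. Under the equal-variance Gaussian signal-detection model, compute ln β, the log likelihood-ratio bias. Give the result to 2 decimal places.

z(H) = 1.036
z(FA) = -0.025
ln β = −½·[z(H)² − z(FA)²] = −0.5 × (1.073 − 0.001) = -0.536

ln β = -0.54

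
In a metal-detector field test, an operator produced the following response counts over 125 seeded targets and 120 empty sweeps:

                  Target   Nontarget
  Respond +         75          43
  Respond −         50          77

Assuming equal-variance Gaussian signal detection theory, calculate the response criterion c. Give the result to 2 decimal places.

H = 75/125 = 0.6000
FA = 43/120 = 0.3583
Φ⁻¹(H) = Φ⁻¹(0.6000) = 0.2533
Φ⁻¹(FA) = Φ⁻¹(0.3583) = -0.3630
c = −½·[z(H) + z(FA)] = −0.5 × (0.2533 + (-0.3630)) = 0.05485
c > 0: the operator has a conservative response bias.

c = 0.05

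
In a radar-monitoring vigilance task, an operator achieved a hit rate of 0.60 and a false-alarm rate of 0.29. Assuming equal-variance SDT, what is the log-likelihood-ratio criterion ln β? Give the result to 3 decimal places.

Φ⁻¹(0.60) = 0.2533, Φ⁻¹(0.29) = -0.5534
ln β = −½·[z(H)² − z(FA)²] = −0.5 × (0.0642 − 0.3063) = 0.12105

ln β = 0.121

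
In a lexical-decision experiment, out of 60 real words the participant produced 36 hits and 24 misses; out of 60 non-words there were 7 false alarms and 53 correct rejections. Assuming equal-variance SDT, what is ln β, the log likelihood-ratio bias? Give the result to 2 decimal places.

ln β = 0.68

H = 36/60 = 0.6000
FA = 7/60 = 0.1167
z(H) = z(0.6000) = 0.253
z(FA) = z(0.1167) = -1.192
ln β = −½·[z(H)² − z(FA)²] = −0.5 × (0.064 − 1.421) = 0.6785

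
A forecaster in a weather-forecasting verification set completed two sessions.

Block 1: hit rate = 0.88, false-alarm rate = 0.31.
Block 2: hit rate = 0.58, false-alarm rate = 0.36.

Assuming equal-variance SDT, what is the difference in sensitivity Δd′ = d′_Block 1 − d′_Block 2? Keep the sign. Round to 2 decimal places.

Block 1: z(0.88) = 1.175, z(0.31) = -0.496, d' = 1.671
Block 2: z(0.58) = 0.202, z(0.36) = -0.358, d' = 0.560
Δd' = d'_Block 1 − d'_Block 2 = 1.671 − 0.560 = 1.111
Block 1 has the higher sensitivity.

Δd′ = 1.11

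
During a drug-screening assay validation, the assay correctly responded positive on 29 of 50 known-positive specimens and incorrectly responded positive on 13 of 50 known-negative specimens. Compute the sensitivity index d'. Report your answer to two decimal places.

d' = 0.85

H = 29/50 = 0.5800
FA = 13/50 = 0.2600
z(H) = 0.202
z(FA) = -0.643
d' = z(H) − z(FA) = 0.202 − (-0.643) = 0.845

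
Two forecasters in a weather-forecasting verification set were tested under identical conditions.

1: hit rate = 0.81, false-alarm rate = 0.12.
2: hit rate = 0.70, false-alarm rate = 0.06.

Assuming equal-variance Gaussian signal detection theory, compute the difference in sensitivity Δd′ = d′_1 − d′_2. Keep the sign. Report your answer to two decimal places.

Δd′ = -0.03

1: z(0.81) = 0.878, z(0.12) = -1.175, d' = 2.053
2: z(0.70) = 0.524, z(0.06) = -1.555, d' = 2.079
Δd' = d'_1 − d'_2 = 2.053 − 2.079 = -0.026
2 has the higher sensitivity.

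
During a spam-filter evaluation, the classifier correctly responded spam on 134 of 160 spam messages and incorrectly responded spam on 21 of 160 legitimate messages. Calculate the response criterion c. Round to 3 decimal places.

c = 0.068

H = 134/160 = 0.8375
FA = 21/160 = 0.1313
z(H) = 0.9842
z(FA) = -1.1203
c = −½·[z(H) + z(FA)] = −0.5 × (0.9842 + (-1.1203)) = 0.06805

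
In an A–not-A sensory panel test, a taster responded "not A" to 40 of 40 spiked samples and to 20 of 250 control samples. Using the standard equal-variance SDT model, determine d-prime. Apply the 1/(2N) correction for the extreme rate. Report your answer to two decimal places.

d-prime = 3.65

The hit rate is 40/40 = 1, so apply the 1/(2N) correction: H → 1 − 1/(2·40) = 0.98750.
z(H) = z(0.98750) = 2.241
z(FA) = z(0.08000) = -1.405
d' = 2.241 − (-1.405) = 3.646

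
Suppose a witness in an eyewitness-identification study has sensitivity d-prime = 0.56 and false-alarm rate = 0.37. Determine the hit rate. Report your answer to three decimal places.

hit rate = 0.590

z(false-alarm rate) = z(0.37) = -0.3319
z(H) = z(FA) + d' = -0.3319 + 0.56 = 0.2281
hit rate = Φ(0.2281) = 0.5902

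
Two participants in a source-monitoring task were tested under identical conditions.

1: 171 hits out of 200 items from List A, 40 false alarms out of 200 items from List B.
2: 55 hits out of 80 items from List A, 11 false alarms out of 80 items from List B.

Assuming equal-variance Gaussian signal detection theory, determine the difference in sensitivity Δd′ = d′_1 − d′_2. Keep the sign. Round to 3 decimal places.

1: z(0.8550) = 1.0581, z(0.2000) = -0.8416, d' = 1.8997
2: z(0.6875) = 0.4888, z(0.1375) = -1.0916, d' = 1.5804
Δd' = d'_1 − d'_2 = 1.8997 − 1.5804 = 0.3193
1 has the higher sensitivity.

Δd′ = 0.319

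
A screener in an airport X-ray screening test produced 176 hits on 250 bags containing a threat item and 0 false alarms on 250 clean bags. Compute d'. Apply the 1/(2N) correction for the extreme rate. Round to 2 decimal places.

d' = 3.41

The false-alarm rate is 0/250 = 0, so apply the 1/(2N) correction: FA → 1/(2·250) = 0.00200.
z(H) = z(0.70400) = 0.536
z(FA) = z(0.00200) = -2.878
d' = 0.536 − (-2.878) = 3.414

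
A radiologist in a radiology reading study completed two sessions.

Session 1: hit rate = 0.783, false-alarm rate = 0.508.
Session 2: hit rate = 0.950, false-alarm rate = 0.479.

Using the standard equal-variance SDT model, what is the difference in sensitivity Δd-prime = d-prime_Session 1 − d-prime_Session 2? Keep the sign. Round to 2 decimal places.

Session 1: z(0.783) = 0.782, z(0.508) = 0.020, d' = 0.762
Session 2: z(0.950) = 1.645, z(0.479) = -0.053, d' = 1.698
Δd' = d'_Session 1 − d'_Session 2 = 0.762 − 1.698 = -0.936
Session 2 has the higher sensitivity.

Δd-prime = -0.94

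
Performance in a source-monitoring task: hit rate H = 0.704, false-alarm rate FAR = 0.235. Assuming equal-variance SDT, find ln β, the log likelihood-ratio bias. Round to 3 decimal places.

z(H) = z(0.704) = 0.5359
z(FA) = z(0.235) = -0.7225
ln β = −½·[z(H)² − z(FA)²] = −0.5 × (0.2872 − 0.5220) = 0.1174

ln β = 0.117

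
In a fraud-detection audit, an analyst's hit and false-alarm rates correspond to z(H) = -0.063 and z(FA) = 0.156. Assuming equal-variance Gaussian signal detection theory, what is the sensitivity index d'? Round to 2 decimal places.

d' = -0.22

d' = z(H) − z(FA) = -0.063 − 0.156 = -0.219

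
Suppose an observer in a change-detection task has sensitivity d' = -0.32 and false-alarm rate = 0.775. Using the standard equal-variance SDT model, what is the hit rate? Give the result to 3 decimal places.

hit rate = 0.668

z(false-alarm rate) = z(0.775) = 0.7554
z(H) = z(FA) + d' = 0.7554 + (-0.32) = 0.4354
hit rate = Φ(0.4354) = 0.6684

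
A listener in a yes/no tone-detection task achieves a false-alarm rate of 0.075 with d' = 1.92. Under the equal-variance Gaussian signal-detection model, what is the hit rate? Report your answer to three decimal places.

hit rate = 0.685

z(false-alarm rate) = z(0.075) = -1.4395
z(H) = z(FA) + d' = -1.4395 + 1.92 = 0.4805
hit rate = Φ(0.4805) = 0.6846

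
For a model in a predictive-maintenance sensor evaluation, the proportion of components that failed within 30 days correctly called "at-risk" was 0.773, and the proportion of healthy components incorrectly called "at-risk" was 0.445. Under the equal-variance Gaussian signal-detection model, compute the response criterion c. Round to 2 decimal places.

c = -0.31

Φ⁻¹(H) = Φ⁻¹(0.773) = 0.749
Φ⁻¹(FA) = Φ⁻¹(0.445) = -0.138
c = −½·[z(H) + z(FA)] = −0.5 × (0.749 + (-0.138)) = -0.3055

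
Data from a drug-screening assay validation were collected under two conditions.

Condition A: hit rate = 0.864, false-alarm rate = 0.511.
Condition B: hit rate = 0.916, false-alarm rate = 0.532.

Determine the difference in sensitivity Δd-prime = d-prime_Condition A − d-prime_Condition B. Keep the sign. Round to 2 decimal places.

Condition A: z(0.864) = 1.098, z(0.511) = 0.028, d' = 1.070
Condition B: z(0.916) = 1.379, z(0.532) = 0.080, d' = 1.299
Δd' = d'_Condition A − d'_Condition B = 1.070 − 1.299 = -0.229
Condition B has the higher sensitivity.

Δd-prime = -0.23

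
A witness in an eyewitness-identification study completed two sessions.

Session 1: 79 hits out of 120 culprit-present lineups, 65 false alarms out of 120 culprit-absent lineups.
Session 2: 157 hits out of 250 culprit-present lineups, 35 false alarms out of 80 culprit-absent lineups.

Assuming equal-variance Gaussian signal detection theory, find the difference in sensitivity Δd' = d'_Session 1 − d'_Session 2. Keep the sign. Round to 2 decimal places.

Δd' = -0.18

Session 1: z(0.6583) = 0.408, z(0.5417) = 0.105, d' = 0.303
Session 2: z(0.6280) = 0.327, z(0.4375) = -0.157, d' = 0.484
Δd' = d'_Session 1 − d'_Session 2 = 0.303 − 0.484 = -0.181
Session 2 has the higher sensitivity.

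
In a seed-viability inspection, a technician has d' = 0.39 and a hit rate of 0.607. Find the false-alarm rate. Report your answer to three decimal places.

z(hit rate) = z(0.607) = 0.2715
z(FA) = z(H) − d' = 0.2715 − 0.39 = -0.1185
false-alarm rate = Φ(-0.1185) = 0.4528

false-alarm rate = 0.453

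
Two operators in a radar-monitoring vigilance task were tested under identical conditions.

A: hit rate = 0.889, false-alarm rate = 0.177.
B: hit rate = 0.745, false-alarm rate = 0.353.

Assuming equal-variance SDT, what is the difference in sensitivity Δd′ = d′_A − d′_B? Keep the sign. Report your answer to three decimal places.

A: z(0.889) = 1.2212, z(0.177) = -0.9269, d' = 2.1481
B: z(0.745) = 0.6588, z(0.353) = -0.3772, d' = 1.0360
Δd' = d'_A − d'_B = 2.1481 − 1.0360 = 1.1121
A has the higher sensitivity.

Δd′ = 1.112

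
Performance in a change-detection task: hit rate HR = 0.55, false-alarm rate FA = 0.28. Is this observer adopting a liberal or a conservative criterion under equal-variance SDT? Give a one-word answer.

conservative

z(H) = 0.126, z(FA) = -0.583
c = −½·(z(H) + z(FA)) = 0.2285
c > 0 → conservative criterion (biased toward responding “no”).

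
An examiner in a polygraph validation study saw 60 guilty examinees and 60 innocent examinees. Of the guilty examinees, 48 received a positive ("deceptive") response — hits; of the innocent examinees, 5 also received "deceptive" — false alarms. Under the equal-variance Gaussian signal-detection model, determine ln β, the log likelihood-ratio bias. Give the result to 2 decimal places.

ln β = 0.60

H = 48/60 = 0.8000
FA = 5/60 = 0.0833
Φ⁻¹(H) = 0.842
Φ⁻¹(FA) = -1.383
ln β = −½·[z(H)² − z(FA)²] = −0.5 × (0.709 − 1.913) = 0.602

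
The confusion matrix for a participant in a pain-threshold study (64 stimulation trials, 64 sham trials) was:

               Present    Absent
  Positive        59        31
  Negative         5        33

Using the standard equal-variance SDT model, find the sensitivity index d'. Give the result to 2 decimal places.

d' = 1.46

H = 59/64 = 0.9219
FA = 31/64 = 0.4844
z(H) = 1.4180
z(FA) = -0.0391
d' = z(H) − z(FA) = 1.4180 − (-0.0391) = 1.4571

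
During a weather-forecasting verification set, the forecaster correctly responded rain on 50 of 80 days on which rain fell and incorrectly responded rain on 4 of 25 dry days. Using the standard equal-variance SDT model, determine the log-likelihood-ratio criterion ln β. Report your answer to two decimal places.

H = 50/80 = 0.6250
FA = 4/25 = 0.1600
z(H) = z(0.6250) = 0.319
z(FA) = z(0.1600) = -0.994
ln β = −½·[z(H)² − z(FA)²] = −0.5 × (0.102 − 0.988) = 0.443

ln β = 0.44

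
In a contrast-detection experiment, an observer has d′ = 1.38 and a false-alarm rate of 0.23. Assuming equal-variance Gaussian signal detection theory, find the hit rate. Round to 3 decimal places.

hit rate = 0.739

z(false-alarm rate) = z(0.23) = -0.7388
z(H) = z(FA) + d' = -0.7388 + 1.38 = 0.6412
hit rate = Φ(0.6412) = 0.7393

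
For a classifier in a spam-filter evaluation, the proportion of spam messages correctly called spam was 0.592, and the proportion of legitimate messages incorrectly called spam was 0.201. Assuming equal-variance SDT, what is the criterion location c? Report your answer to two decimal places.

z(H) = 0.233
z(FA) = -0.838
c = −½·[z(H) + z(FA)] = −0.5 × (0.233 + (-0.838)) = 0.3025
c > 0: the classifier has a conservative response bias.

c = 0.30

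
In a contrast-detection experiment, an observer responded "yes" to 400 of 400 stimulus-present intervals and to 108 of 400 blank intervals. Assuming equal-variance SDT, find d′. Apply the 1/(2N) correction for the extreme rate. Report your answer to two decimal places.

d′ = 3.64

The hit rate is 400/400 = 1, so apply the 1/(2N) correction: H → 1 − 1/(2·400) = 0.99875.
z(H) = z(0.99875) = 3.023
z(FA) = z(0.27000) = -0.613
d' = 3.023 − (-0.613) = 3.636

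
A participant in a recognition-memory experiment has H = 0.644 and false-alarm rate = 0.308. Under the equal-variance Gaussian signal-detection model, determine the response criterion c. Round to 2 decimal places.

z(H) = 0.369
z(FA) = -0.502
c = −½·[z(H) + z(FA)] = −0.5 × (0.369 + (-0.502)) = 0.0665

c = 0.07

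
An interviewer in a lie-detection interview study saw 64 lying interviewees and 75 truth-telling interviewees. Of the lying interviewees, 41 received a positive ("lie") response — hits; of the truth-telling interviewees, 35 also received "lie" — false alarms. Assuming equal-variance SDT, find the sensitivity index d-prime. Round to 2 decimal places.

H = 41/64 = 0.6406
FA = 35/75 = 0.4667
z(H) = z(0.6406) = 0.3601
z(FA) = z(0.4667) = -0.0836
d' = z(H) − z(FA) = 0.3601 − (-0.0836) = 0.4437

d-prime = 0.44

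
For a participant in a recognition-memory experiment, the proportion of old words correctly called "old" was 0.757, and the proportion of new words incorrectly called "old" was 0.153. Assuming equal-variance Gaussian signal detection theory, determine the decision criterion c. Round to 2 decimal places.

c = 0.16

Φ⁻¹(H) = Φ⁻¹(0.757) = 0.697
Φ⁻¹(FA) = Φ⁻¹(0.153) = -1.024
c = −½·[z(H) + z(FA)] = −0.5 × (0.697 + (-1.024)) = 0.1635
c > 0: the participant has a conservative response bias.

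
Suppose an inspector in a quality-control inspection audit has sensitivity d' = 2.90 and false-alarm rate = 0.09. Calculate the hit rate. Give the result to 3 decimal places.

hit rate = 0.941

z(false-alarm rate) = z(0.09) = -1.3408
z(H) = z(FA) + d' = -1.3408 + 2.90 = 1.5592
hit rate = Φ(1.5592) = 0.9405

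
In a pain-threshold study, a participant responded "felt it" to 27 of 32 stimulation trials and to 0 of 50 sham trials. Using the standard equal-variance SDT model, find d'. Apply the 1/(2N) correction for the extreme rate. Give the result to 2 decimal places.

The false-alarm rate is 0/50 = 0, so apply the 1/(2N) correction: FA → 1/(2·50) = 0.01000.
z(H) = z(0.84375) = 1.010
z(FA) = z(0.01000) = -2.326
d' = 1.010 − (-2.326) = 3.336

d' = 3.34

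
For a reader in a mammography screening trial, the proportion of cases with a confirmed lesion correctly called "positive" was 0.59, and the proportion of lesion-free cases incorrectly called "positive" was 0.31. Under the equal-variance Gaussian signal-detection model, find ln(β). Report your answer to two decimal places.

ln β = 0.10

z(H) = z(0.59) = 0.228
z(FA) = z(0.31) = -0.496
ln β = −½·[z(H)² − z(FA)²] = −0.5 × (0.052 − 0.246) = 0.097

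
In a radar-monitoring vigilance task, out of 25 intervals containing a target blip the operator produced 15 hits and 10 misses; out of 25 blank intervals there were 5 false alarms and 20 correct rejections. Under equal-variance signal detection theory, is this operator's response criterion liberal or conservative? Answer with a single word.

conservative

z(H) = 0.253, z(FA) = -0.842
c = −½·(z(H) + z(FA)) = 0.2945
c > 0 → conservative criterion (biased toward responding “no”).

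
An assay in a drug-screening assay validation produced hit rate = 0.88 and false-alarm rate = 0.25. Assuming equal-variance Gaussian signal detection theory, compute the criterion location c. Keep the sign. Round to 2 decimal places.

z(0.88) = 1.175, z(0.25) = -0.674
c = −½·[z(H) + z(FA)] = −0.5 × (1.175 + (-0.674)) = -0.2505

c = -0.25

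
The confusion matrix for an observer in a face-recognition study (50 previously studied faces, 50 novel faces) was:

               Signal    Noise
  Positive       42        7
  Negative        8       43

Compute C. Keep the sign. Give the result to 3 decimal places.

H = 42/50 = 0.8400
FA = 7/50 = 0.1400
z(H) = z(0.8400) = 0.9945
z(FA) = z(0.1400) = -1.0803
c = −½·[z(H) + z(FA)] = −0.5 × (0.9945 + (-1.0803)) = 0.0429

C = 0.043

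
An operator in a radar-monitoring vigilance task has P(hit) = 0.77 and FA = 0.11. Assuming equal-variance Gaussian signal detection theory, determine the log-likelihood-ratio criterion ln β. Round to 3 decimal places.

z(H) = 0.7388
z(FA) = -1.2265
ln β = −½·[z(H)² − z(FA)²] = −0.5 × (0.5458 − 1.5043) = 0.47925

ln β = 0.479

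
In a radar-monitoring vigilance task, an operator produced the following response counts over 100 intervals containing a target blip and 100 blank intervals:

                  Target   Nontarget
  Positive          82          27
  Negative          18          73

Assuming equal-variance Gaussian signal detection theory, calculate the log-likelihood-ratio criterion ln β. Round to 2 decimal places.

ln β = -0.23

H = 82/100 = 0.8200
FA = 27/100 = 0.2700
z(H) = z(0.8200) = 0.915
z(FA) = z(0.2700) = -0.613
ln β = −½·[z(H)² − z(FA)²] = −0.5 × (0.837 − 0.376) = -0.2305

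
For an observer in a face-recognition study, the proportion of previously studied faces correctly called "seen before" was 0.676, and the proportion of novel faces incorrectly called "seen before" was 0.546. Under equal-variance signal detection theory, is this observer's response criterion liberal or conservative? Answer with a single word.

z(H) = 0.457, z(FA) = 0.116
c = −½·(z(H) + z(FA)) = -0.2865
c < 0 → liberal criterion (biased toward responding “yes”).

liberal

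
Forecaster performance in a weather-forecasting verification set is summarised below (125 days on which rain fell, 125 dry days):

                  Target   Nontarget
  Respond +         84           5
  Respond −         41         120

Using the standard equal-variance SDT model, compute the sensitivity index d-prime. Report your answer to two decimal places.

d-prime = 2.20

H = 84/125 = 0.6720
FA = 5/125 = 0.0400
Φ⁻¹(H) = 0.4454
Φ⁻¹(FA) = -1.7507
d' = z(H) − z(FA) = 0.4454 − (-1.7507) = 2.1961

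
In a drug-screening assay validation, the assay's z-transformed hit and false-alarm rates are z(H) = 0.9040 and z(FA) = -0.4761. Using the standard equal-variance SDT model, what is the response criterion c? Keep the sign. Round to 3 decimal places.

c = −½·[z(H) + z(FA)] = −½·(0.9040 + (-0.4761)) = -0.21395

c = -0.214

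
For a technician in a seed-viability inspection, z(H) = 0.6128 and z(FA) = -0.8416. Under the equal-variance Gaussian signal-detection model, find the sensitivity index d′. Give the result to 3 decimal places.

d' = z(H) − z(FA) = 0.6128 − (-0.8416) = 1.4544

d′ = 1.454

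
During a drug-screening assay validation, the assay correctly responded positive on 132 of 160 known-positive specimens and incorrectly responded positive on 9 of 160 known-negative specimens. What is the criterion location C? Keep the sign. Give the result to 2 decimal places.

C = 0.33

H = 132/160 = 0.8250
FA = 9/160 = 0.0563
z(H) = 0.935
z(FA) = -1.587
c = −½·[z(H) + z(FA)] = −0.5 × (0.935 + (-1.587)) = 0.326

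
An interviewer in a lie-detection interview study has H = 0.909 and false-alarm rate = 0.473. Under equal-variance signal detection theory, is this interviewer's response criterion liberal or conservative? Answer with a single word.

z(H) = 1.335, z(FA) = -0.068
c = −½·(z(H) + z(FA)) = -0.6335
c < 0 → liberal criterion (biased toward responding “yes”).

liberal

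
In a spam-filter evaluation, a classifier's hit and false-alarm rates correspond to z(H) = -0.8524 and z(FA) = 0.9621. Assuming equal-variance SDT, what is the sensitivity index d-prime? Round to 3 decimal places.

d-prime = -1.815

d' = z(H) − z(FA) = -0.8524 − 0.9621 = -1.8145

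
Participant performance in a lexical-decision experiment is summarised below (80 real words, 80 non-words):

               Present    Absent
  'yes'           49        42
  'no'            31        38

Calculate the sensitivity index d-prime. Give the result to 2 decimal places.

H = 49/80 = 0.6125
FA = 42/80 = 0.5250
z(H) = z(0.6125) = 0.2858
z(FA) = z(0.5250) = 0.0627
d' = z(H) − z(FA) = 0.2858 − 0.0627 = 0.2231

d-prime = 0.22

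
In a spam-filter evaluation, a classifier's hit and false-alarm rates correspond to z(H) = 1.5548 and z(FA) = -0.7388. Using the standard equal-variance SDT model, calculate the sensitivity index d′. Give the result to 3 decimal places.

d′ = 2.294

d' = z(H) − z(FA) = 1.5548 − (-0.7388) = 2.2936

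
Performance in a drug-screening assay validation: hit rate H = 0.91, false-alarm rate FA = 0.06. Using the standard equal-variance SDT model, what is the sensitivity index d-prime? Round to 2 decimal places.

Φ⁻¹(0.91) = 1.341, Φ⁻¹(0.06) = -1.555
d' = z(H) − z(FA) = 1.341 − (-1.555) = 2.896

d-prime = 2.90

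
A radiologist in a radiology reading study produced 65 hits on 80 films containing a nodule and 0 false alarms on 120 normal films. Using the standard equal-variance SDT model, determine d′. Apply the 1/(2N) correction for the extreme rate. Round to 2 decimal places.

The false-alarm rate is 0/120 = 0, so apply the 1/(2N) correction: FA → 1/(2·120) = 0.00417.
z(H) = z(0.81250) = 0.887
z(FA) = z(0.00417) = -2.638
d' = 0.887 − (-2.638) = 3.525

d′ = 3.53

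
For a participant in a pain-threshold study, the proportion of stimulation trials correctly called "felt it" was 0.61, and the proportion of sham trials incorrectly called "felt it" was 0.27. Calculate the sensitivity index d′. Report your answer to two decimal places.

d′ = 0.89

Φ⁻¹(0.61) = 0.279, Φ⁻¹(0.27) = -0.613
d' = z(H) − z(FA) = 0.279 − (-0.613) = 0.892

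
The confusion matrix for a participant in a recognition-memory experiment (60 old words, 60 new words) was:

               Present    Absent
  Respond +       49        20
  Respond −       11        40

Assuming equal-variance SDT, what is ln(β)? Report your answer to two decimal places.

H = 49/60 = 0.8167
FA = 20/60 = 0.3333
Φ⁻¹(H) = Φ⁻¹(0.8167) = 0.903
Φ⁻¹(FA) = Φ⁻¹(0.3333) = -0.431
ln β = −½·[z(H)² − z(FA)²] = −0.5 × (0.815 − 0.186) = -0.3145

ln β = -0.31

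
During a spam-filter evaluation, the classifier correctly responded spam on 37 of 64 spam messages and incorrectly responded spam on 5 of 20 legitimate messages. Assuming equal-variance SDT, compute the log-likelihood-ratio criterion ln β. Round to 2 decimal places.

ln β = 0.21

H = 37/64 = 0.5781
FA = 5/20 = 0.2500
z(H) = 0.197
z(FA) = -0.674
ln β = −½·[z(H)² − z(FA)²] = −0.5 × (0.039 − 0.454) = 0.2075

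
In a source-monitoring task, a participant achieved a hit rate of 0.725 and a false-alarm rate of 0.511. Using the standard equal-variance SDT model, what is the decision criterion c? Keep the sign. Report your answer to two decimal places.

c = -0.31

z(H) = z(0.725) = 0.5978
z(FA) = z(0.511) = 0.0276
c = −½·[z(H) + z(FA)] = −0.5 × (0.5978 + 0.0276) = -0.3127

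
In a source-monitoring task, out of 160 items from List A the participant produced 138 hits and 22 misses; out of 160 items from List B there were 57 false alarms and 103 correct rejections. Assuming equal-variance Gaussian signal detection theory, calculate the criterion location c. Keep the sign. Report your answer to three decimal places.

H = 138/160 = 0.8625
FA = 57/160 = 0.3563
Φ⁻¹(H) = Φ⁻¹(0.8625) = 1.0916
Φ⁻¹(FA) = Φ⁻¹(0.3563) = -0.3684
c = −½·[z(H) + z(FA)] = −0.5 × (1.0916 + (-0.3684)) = -0.3616

c = -0.362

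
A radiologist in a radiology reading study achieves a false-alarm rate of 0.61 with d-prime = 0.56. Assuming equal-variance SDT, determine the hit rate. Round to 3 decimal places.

hit rate = 0.799

z(false-alarm rate) = z(0.61) = 0.2793
z(H) = z(FA) + d' = 0.2793 + 0.56 = 0.8393
hit rate = Φ(0.8393) = 0.7993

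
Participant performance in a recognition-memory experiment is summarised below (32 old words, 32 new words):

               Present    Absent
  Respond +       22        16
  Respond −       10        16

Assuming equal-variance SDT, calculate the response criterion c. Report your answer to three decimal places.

H = 22/32 = 0.6875
FA = 16/32 = 0.5000
z(H) = z(0.6875) = 0.4888
z(FA) = z(0.5000) = 0.0000
c = −½·[z(H) + z(FA)] = −0.5 × (0.4888 + 0.0000) = -0.2444
c < 0: the participant has a liberal response bias.

c = -0.244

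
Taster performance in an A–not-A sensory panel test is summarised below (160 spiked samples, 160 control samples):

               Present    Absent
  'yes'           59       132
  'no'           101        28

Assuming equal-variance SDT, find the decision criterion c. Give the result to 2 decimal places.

c = -0.30

H = 59/160 = 0.3688
FA = 132/160 = 0.8250
Φ⁻¹(0.3688) = -0.3350, Φ⁻¹(0.8250) = 0.9346
c = −½·[z(H) + z(FA)] = −0.5 × (-0.3350 + 0.9346) = -0.2998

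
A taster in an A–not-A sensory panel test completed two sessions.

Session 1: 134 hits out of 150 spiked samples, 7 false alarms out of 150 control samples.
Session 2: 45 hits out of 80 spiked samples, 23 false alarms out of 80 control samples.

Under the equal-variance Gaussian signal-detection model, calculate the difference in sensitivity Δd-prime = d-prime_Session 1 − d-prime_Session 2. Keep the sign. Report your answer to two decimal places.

Session 1: z(0.8933) = 1.244, z(0.0467) = -1.678, d' = 2.922
Session 2: z(0.5625) = 0.157, z(0.2875) = -0.561, d' = 0.718
Δd' = d'_Session 1 − d'_Session 2 = 2.922 − 0.718 = 2.204
Session 1 has the higher sensitivity.

Δd-prime = 2.20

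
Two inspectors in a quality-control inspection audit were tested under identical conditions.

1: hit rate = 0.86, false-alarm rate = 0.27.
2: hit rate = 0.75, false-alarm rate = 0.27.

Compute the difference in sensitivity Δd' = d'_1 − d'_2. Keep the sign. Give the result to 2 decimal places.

Δd' = 0.41

1: z(0.86) = 1.080, z(0.27) = -0.613, d' = 1.693
2: z(0.75) = 0.674, z(0.27) = -0.613, d' = 1.287
Δd' = d'_1 − d'_2 = 1.693 − 1.287 = 0.406
1 has the higher sensitivity.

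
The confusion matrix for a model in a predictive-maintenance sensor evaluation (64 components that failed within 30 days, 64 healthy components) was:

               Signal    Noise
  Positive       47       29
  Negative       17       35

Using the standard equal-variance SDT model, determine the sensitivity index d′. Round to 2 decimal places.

H = 47/64 = 0.7344
FA = 29/64 = 0.4531
z(0.7344) = 0.6262, z(0.4531) = -0.1178
d' = z(H) − z(FA) = 0.6262 − (-0.1178) = 0.7440

d′ = 0.74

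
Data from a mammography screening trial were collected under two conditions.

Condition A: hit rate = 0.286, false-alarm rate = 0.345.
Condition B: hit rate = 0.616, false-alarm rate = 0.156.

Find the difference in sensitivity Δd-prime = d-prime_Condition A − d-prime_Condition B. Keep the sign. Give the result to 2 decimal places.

Δd-prime = -1.47

Condition A: z(0.286) = -0.565, z(0.345) = -0.399, d' = -0.166
Condition B: z(0.616) = 0.295, z(0.156) = -1.011, d' = 1.306
Δd' = d'_Condition A − d'_Condition B = -0.166 − 1.306 = -1.472
Condition B has the higher sensitivity.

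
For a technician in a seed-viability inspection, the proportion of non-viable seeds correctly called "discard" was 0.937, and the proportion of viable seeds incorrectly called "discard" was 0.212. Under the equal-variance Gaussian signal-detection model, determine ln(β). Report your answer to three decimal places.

z(H) = 1.5301
z(FA) = -0.7995
ln β = −½·[z(H)² − z(FA)²] = −0.5 × (2.3412 − 0.6392) = -0.8510

ln β = -0.851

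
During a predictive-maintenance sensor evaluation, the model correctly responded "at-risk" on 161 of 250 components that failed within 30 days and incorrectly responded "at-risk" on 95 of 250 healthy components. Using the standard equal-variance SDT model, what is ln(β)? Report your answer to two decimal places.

ln β = -0.02

H = 161/250 = 0.6440
FA = 95/250 = 0.3800
z(H) = z(0.6440) = 0.369
z(FA) = z(0.3800) = -0.305
ln β = −½·[z(H)² − z(FA)²] = −0.5 × (0.136 − 0.093) = -0.0215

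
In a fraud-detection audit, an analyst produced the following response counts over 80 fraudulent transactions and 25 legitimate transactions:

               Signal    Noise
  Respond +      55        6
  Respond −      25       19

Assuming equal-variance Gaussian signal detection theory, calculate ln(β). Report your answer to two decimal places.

ln β = 0.13

H = 55/80 = 0.6875
FA = 6/25 = 0.2400
Φ⁻¹(0.6875) = 0.489, Φ⁻¹(0.2400) = -0.706
ln β = −½·[z(H)² − z(FA)²] = −0.5 × (0.239 − 0.498) = 0.1295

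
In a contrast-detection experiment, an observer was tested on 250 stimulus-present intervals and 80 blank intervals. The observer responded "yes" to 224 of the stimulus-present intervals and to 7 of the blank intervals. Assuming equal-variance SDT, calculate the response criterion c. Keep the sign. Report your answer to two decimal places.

H = 224/250 = 0.8960
FA = 7/80 = 0.0875
Φ⁻¹(H) = 1.259
Φ⁻¹(FA) = -1.356
c = −½·[z(H) + z(FA)] = −0.5 × (1.259 + (-1.356)) = 0.0485
c > 0: the observer has a conservative response bias.

c = 0.05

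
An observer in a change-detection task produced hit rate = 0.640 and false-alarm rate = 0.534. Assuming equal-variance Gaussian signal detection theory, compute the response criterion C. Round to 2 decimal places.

Φ⁻¹(H) = Φ⁻¹(0.640) = 0.3585
Φ⁻¹(FA) = Φ⁻¹(0.534) = 0.0853
c = −½·[z(H) + z(FA)] = −0.5 × (0.3585 + 0.0853) = -0.2219
c < 0: the observer has a liberal response bias.

C = -0.22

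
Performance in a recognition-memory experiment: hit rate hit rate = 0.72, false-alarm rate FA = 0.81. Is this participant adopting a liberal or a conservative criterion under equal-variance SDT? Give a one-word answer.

z(H) = 0.583, z(FA) = 0.878
c = −½·(z(H) + z(FA)) = -0.7305
c < 0 → liberal criterion (biased toward responding “yes”).

liberal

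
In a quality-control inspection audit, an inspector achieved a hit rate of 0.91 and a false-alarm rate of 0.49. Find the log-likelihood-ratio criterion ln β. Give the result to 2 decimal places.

ln β = -0.90

z(H) = 1.341
z(FA) = -0.025
ln β = −½·[z(H)² − z(FA)²] = −0.5 × (1.798 − 0.001) = -0.8985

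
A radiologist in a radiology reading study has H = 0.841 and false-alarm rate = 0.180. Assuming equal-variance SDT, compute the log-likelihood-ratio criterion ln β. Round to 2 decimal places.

z(H) = z(0.841) = 0.999
z(FA) = z(0.180) = -0.915
ln β = −½·[z(H)² − z(FA)²] = −0.5 × (0.998 − 0.837) = -0.0805

ln β = -0.08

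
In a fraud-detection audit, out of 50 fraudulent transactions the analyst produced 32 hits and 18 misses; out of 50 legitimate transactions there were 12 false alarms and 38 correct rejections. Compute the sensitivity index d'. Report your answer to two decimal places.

H = 32/50 = 0.6400
FA = 12/50 = 0.2400
z(H) = 0.358
z(FA) = -0.706
d' = z(H) − z(FA) = 0.358 − (-0.706) = 1.064

d' = 1.06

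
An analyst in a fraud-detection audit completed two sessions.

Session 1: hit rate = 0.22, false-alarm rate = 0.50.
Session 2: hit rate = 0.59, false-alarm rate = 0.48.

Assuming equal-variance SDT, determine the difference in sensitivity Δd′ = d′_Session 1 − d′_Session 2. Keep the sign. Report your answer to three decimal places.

Δd′ = -1.050

Session 1: z(0.22) = -0.7722, z(0.50) = 0.0000, d' = -0.7722
Session 2: z(0.59) = 0.2275, z(0.48) = -0.0502, d' = 0.2777
Δd' = d'_Session 1 − d'_Session 2 = -0.7722 − 0.2777 = -1.0499
Session 2 has the higher sensitivity.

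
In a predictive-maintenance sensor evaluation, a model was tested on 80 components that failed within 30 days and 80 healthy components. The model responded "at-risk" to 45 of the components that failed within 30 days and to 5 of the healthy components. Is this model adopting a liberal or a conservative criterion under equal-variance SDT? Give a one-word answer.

z(H) = 0.157, z(FA) = -1.534
c = −½·(z(H) + z(FA)) = 0.6885
c > 0 → conservative criterion (biased toward responding “no”).

conservative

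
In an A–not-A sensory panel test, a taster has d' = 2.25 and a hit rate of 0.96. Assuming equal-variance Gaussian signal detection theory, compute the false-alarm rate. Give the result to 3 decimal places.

false-alarm rate = 0.309

z(hit rate) = z(0.96) = 1.7507
z(FA) = z(H) − d' = 1.7507 − 2.25 = -0.4993
false-alarm rate = Φ(-0.4993) = 0.3088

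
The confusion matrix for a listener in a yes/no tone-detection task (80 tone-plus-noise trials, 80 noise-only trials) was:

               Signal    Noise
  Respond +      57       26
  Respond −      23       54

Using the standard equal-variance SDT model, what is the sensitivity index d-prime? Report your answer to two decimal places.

H = 57/80 = 0.7125
FA = 26/80 = 0.3250
z(H) = z(0.7125) = 0.5607
z(FA) = z(0.3250) = -0.4538
d' = z(H) − z(FA) = 0.5607 − (-0.4538) = 1.0145

d-prime = 1.01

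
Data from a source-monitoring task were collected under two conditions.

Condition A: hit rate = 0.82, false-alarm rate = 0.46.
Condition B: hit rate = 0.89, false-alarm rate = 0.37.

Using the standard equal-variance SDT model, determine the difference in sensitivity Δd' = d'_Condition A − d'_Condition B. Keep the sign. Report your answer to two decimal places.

Δd' = -0.54

Condition A: z(0.82) = 0.915, z(0.46) = -0.100, d' = 1.015
Condition B: z(0.89) = 1.227, z(0.37) = -0.332, d' = 1.559
Δd' = d'_Condition A − d'_Condition B = 1.015 − 1.559 = -0.544
Condition B has the higher sensitivity.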